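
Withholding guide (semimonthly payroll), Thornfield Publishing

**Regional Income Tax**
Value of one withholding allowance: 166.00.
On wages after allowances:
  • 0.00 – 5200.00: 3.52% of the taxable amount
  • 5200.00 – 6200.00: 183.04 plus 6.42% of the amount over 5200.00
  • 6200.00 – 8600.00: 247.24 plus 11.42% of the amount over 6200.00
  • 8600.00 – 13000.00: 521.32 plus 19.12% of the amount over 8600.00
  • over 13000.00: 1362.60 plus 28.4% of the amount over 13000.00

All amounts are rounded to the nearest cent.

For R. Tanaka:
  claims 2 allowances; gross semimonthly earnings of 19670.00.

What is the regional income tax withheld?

Regional Income Tax: taxable = 19670.00 − 2×166.00 = 19338.00
  1362.60 + 28.4% × (19338.00 − 13000.00) = 1362.60 + 28.4% × 6338.00 = 3162.59

3162.59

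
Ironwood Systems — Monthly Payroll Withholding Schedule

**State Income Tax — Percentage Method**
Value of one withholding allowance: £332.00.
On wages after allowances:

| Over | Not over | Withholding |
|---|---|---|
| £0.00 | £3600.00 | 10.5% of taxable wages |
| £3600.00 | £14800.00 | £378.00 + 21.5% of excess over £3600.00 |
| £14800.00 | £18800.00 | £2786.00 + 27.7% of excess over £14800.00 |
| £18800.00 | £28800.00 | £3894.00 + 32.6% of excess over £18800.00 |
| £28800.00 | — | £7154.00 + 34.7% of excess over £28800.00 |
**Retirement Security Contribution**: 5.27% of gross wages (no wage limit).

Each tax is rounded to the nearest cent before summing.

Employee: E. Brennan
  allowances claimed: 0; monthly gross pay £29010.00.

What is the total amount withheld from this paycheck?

£8755.70

State Income Tax: taxable = £29010.00
  £7154.00 + 34.7% × (£29010.00 − £28800.00) = £7154.00 + 34.7% × £210.00 = £7226.87
Retirement Security Contribution: 5.27% × £29010.00 = £1528.83
Total: £7226.87 + £1528.83 = £8755.70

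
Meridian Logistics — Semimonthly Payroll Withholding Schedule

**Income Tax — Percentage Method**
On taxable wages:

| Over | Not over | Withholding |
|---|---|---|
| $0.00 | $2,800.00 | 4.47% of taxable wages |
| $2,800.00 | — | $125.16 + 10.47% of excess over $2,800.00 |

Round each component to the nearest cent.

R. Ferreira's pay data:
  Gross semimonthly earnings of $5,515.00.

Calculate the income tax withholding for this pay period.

Income Tax: taxable = $5,515.00
  $125.16 + 10.47% × ($5,515.00 − $2,800.00) = $125.16 + 10.47% × $2,715.00 = $409.42

$409.42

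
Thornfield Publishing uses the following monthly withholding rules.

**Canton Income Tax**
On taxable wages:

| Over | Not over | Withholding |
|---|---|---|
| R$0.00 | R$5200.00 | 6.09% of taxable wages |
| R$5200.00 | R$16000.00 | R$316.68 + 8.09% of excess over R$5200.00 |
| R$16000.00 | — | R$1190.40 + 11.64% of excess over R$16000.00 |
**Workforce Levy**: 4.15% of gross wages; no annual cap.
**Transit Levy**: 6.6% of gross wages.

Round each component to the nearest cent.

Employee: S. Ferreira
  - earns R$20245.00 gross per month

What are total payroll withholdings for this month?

Canton Income Tax: taxable = R$20245.00
  R$1190.40 + 11.64% × (R$20245.00 − R$16000.00) = R$1190.40 + 11.64% × R$4245.00 = R$1684.52
Workforce Levy: 4.15% × R$20245.00 = R$840.17
Transit Levy: 6.6% × R$20245.00 = R$1336.17
Total: R$1684.52 + R$840.17 + R$1336.17 = R$3860.86

R$3860.86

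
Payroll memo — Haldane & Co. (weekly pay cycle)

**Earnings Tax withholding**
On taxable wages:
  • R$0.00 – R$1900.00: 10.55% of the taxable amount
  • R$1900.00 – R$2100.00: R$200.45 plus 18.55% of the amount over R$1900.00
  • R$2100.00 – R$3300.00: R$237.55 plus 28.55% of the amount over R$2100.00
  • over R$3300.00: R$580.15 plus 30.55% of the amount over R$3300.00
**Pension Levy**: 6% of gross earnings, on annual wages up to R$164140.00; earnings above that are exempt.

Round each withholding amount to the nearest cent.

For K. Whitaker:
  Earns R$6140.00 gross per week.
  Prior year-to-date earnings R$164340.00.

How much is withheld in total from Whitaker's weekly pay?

Earnings Tax: taxable = R$6140.00
  R$580.15 + 30.55% × (R$6140.00 − R$3300.00) = R$580.15 + 30.55% × R$2840.00 = R$1447.77
Pension Levy: YTD R$164340.00 ≥ cap R$164140.00 → R$0.00
Total: R$1447.77 + R$0.00 = R$1447.77

R$1447.77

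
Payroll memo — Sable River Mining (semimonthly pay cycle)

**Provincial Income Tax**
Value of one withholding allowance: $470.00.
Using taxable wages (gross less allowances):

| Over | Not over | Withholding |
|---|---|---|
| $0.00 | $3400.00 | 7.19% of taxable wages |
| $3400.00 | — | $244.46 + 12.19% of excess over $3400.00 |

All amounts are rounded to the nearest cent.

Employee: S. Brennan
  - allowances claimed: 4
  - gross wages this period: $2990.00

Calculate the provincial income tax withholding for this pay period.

Provincial Income Tax: taxable = $2990.00 − 4×$470.00 = $1110.00
  7.19% × $1110.00 = $79.81

$79.81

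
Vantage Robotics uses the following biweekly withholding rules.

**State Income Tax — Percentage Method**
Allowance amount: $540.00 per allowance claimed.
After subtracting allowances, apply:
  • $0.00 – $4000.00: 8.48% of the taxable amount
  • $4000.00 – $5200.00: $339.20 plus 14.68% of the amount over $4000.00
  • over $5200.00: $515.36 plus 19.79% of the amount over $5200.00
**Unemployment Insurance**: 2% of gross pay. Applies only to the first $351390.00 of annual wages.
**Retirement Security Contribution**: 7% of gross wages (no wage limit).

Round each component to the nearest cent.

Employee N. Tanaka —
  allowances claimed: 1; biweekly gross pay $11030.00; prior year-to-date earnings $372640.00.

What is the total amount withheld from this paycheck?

State Income Tax: taxable = $11030.00 − 1×$540.00 = $10490.00
  $515.36 + 19.79% × ($10490.00 − $5200.00) = $515.36 + 19.79% × $5290.00 = $1562.25
Unemployment Insurance: YTD $372640.00 ≥ cap $351390.00 → $0.00
Retirement Security Contribution: 7% × $11030.00 = $772.10
Total: $1562.25 + $0.00 + $772.10 = $2334.35

$2334.35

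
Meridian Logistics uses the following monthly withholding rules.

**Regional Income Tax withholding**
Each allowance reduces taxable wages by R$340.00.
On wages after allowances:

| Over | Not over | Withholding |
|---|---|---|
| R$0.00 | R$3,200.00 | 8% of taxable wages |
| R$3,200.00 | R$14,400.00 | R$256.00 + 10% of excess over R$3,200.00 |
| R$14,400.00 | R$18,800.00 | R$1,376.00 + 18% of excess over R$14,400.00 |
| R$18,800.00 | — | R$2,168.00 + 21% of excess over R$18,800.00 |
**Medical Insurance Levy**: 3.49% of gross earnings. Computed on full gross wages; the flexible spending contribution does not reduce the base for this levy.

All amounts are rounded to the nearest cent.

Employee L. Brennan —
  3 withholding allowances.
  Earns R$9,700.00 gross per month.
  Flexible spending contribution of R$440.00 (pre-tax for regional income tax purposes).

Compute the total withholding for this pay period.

R$1,098.53

Regional Income Tax: taxable = R$9,700.00 − R$440.00 − 3×R$340.00 = R$8,240.00
  R$256.00 + 10% × (R$8,240.00 − R$3,200.00) = R$256.00 + 10% × R$5,040.00 = R$760.00
Medical Insurance Levy: 3.49% × R$9,700.00 = R$338.53
Total: R$760.00 + R$338.53 = R$1,098.53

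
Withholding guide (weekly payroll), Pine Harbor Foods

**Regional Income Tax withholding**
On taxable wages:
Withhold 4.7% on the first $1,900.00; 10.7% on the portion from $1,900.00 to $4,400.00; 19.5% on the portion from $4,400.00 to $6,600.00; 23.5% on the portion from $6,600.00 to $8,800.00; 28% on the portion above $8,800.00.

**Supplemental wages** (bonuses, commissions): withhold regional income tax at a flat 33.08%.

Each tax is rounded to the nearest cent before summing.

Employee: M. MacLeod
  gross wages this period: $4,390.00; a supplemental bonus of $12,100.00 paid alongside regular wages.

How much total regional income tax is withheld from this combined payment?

$4,358.41

Regional Income Tax: taxable = $4,390.00
  $89.30 + 10.7% × ($4,390.00 − $1,900.00) = $89.30 + 10.7% × $2,490.00 = $355.73
Supplemental (33.08% flat on bonus): 33.08% × $12,100.00 = $4,002.68
Total regional income tax: $355.73 + $4,002.68 = $4,358.41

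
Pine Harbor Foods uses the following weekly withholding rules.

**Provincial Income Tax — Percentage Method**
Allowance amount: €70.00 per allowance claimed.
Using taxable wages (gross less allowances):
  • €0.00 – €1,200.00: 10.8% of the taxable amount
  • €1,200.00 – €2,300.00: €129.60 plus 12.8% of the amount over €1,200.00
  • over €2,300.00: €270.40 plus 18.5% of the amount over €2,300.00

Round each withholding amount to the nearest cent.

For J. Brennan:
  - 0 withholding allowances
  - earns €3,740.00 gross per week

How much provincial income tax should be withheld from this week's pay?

€536.80

Provincial Income Tax: taxable = €3,740.00
  €270.40 + 18.5% × (€3,740.00 − €2,300.00) = €270.40 + 18.5% × €1,440.00 = €536.80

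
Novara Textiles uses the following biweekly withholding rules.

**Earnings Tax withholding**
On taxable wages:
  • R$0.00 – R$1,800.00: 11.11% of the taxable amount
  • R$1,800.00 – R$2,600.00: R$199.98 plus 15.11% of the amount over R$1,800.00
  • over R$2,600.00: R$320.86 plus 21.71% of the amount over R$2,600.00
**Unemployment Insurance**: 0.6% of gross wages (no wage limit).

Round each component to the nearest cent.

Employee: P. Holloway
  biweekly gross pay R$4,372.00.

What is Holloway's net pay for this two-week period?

R$3,640.21

Earnings Tax: taxable = R$4,372.00
  R$320.86 + 21.71% × (R$4,372.00 − R$2,600.00) = R$320.86 + 21.71% × R$1,772.00 = R$705.56
Unemployment Insurance: 0.6% × R$4,372.00 = R$26.23
Total withheld: R$705.56 + R$26.23 = R$731.79
Net pay: R$4,372.00 − R$731.79 = R$3,640.21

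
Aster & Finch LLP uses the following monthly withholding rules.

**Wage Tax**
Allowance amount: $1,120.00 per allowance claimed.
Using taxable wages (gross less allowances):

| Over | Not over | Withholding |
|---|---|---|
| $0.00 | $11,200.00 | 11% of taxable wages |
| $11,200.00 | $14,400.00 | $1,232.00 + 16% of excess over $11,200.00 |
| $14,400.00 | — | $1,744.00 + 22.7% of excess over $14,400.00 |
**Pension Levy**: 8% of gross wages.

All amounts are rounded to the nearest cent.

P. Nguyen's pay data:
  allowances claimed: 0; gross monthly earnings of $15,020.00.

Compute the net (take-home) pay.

$11,933.66

Wage Tax: taxable = $15,020.00
  $1,744.00 + 22.7% × ($15,020.00 − $14,400.00) = $1,744.00 + 22.7% × $620.00 = $1,884.74
Pension Levy: 8% × $15,020.00 = $1,201.60
Total withheld: $1,884.74 + $1,201.60 = $3,086.34
Net pay: $15,020.00 − $3,086.34 = $11,933.66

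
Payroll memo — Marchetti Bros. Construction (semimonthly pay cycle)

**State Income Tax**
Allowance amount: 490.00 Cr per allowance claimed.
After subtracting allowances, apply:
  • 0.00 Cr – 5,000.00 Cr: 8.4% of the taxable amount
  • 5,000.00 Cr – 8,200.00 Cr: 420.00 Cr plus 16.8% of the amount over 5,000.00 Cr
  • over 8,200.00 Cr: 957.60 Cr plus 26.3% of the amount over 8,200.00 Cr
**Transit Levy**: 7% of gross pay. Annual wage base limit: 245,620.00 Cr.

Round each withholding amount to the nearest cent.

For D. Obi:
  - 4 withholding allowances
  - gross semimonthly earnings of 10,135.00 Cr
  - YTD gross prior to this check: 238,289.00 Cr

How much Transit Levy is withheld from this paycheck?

Transit Levy: cap 245,620.00 Cr − YTD 238,289.00 Cr = 7,331.00 Cr subject; 7% × 7,331.00 Cr = 513.17 Cr

513.17 Cr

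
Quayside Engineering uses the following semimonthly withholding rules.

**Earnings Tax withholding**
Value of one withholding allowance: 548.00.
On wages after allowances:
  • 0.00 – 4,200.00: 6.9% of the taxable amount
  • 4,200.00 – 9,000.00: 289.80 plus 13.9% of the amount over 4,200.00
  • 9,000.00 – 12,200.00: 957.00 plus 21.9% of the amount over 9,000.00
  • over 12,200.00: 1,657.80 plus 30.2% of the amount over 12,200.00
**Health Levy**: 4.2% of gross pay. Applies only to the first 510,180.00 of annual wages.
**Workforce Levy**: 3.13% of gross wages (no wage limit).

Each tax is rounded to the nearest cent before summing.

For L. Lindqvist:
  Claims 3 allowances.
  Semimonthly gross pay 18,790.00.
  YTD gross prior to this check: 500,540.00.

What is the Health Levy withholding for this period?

404.88

Health Levy: cap 510,180.00 − YTD 500,540.00 = 9,640.00 subject; 4.2% × 9,640.00 = 404.88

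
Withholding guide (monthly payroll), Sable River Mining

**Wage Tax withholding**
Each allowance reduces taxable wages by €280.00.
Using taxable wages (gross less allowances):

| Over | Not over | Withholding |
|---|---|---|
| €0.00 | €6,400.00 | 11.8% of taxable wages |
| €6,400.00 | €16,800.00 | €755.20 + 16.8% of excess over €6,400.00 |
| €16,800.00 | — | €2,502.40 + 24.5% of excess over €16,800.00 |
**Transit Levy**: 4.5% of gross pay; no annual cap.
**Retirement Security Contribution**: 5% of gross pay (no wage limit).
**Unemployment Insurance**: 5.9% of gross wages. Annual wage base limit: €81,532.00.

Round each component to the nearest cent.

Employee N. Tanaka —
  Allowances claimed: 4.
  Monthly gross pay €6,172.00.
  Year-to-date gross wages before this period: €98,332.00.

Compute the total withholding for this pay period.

€1,182.48

Wage Tax: taxable = €6,172.00 − 4×€280.00 = €5,052.00
  11.8% × €5,052.00 = €596.14
Transit Levy: 4.5% × €6,172.00 = €277.74
Retirement Security Contribution: 5% × €6,172.00 = €308.60
Unemployment Insurance: YTD €98,332.00 ≥ cap €81,532.00 → €0.00
Total: €596.14 + €277.74 + €308.60 + €0.00 = €1,182.48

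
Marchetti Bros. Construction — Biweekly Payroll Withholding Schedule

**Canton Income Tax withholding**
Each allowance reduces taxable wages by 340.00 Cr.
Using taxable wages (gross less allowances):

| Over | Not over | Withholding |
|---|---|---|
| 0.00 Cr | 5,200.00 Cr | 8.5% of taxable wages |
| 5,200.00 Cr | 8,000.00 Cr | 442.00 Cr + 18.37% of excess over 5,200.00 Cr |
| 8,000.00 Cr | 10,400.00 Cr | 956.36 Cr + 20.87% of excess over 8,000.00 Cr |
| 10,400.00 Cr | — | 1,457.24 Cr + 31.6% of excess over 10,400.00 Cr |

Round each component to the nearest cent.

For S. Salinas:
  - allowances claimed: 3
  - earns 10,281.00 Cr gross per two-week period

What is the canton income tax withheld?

1,219.53 Cr

Canton Income Tax: taxable = 10,281.00 Cr − 3×340.00 Cr = 9,261.00 Cr
  956.36 Cr + 20.87% × (9,261.00 Cr − 8,000.00 Cr) = 956.36 Cr + 20.87% × 1,261.00 Cr = 1,219.53 Cr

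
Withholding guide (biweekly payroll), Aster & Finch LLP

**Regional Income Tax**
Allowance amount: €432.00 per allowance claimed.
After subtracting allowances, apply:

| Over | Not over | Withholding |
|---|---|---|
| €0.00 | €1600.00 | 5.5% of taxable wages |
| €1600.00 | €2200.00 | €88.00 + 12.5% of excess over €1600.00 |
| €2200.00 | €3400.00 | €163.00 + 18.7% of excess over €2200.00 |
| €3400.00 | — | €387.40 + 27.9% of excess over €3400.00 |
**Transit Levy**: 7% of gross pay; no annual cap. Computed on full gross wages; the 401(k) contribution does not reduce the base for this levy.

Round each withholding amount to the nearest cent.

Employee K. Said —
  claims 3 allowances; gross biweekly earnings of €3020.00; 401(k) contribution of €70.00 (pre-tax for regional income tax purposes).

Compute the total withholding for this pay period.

Regional Income Tax: taxable = €3020.00 − €70.00 − 3×€432.00 = €1654.00
  €88.00 + 12.5% × (€1654.00 − €1600.00) = €88.00 + 12.5% × €54.00 = €94.75
Transit Levy: 7% × €3020.00 = €211.40
Total: €94.75 + €211.40 = €306.15

€306.15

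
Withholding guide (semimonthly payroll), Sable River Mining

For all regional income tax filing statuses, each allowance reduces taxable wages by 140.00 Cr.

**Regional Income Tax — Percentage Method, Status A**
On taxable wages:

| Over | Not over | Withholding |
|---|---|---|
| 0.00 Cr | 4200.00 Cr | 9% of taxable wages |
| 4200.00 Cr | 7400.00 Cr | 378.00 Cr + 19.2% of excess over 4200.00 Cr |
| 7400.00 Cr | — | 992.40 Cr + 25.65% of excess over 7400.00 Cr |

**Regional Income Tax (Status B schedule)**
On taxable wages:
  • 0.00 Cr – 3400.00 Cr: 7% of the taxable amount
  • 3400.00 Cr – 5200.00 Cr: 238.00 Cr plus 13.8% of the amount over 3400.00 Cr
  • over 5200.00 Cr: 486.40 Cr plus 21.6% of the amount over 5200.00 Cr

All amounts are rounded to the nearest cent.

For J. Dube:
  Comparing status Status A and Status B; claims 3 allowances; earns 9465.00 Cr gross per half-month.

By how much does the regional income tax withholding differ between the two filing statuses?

97.42 Cr

Regional Income Tax (Status A): taxable = 9465.00 Cr − 3×140.00 Cr = 9045.00 Cr
  992.40 Cr + 25.65% × (9045.00 Cr − 7400.00 Cr) = 992.40 Cr + 25.65% × 1645.00 Cr = 1414.34 Cr
Regional Income Tax (Status B): taxable = 9465.00 Cr − 3×140.00 Cr = 9045.00 Cr
  486.40 Cr + 21.6% × (9045.00 Cr − 5200.00 Cr) = 486.40 Cr + 21.6% × 3845.00 Cr = 1316.92 Cr
Difference: |1414.34 Cr − 1316.92 Cr| = 97.42 Cr (higher under Status A)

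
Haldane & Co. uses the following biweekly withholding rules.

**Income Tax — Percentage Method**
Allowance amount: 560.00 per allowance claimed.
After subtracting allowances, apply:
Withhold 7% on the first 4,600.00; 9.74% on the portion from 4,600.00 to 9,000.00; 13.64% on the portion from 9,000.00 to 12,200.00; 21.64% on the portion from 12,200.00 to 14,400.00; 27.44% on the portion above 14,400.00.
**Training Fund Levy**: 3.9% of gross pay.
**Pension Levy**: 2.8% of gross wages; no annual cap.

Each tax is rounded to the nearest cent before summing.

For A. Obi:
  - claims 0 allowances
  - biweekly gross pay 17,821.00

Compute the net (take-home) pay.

14,025.15

Income Tax: taxable = 17,821.00
  1,663.12 + 27.44% × (17,821.00 − 14,400.00) = 1,663.12 + 27.44% × 3,421.00 = 2,601.84
Training Fund Levy: 3.9% × 17,821.00 = 695.02
Pension Levy: 2.8% × 17,821.00 = 498.99
Total withheld: 2,601.84 + 695.02 + 498.99 = 3,795.85
Net pay: 17,821.00 − 3,795.85 = 14,025.15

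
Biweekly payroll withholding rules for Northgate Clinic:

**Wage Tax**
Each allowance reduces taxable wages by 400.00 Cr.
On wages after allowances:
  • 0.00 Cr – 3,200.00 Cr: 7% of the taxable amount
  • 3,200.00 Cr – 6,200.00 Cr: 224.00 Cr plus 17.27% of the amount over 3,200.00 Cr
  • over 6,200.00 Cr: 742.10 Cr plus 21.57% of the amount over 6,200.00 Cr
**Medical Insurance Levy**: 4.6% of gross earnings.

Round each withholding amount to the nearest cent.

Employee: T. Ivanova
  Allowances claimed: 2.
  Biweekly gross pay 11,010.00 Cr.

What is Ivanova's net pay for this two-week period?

Wage Tax: taxable = 11,010.00 Cr − 2×400.00 Cr = 10,210.00 Cr
  742.10 Cr + 21.57% × (10,210.00 Cr − 6,200.00 Cr) = 742.10 Cr + 21.57% × 4,010.00 Cr = 1,607.06 Cr
Medical Insurance Levy: 4.6% × 11,010.00 Cr = 506.46 Cr
Total withheld: 1,607.06 Cr + 506.46 Cr = 2,113.52 Cr
Net pay: 11,010.00 Cr − 2,113.52 Cr = 8,896.48 Cr

8,896.48 Cr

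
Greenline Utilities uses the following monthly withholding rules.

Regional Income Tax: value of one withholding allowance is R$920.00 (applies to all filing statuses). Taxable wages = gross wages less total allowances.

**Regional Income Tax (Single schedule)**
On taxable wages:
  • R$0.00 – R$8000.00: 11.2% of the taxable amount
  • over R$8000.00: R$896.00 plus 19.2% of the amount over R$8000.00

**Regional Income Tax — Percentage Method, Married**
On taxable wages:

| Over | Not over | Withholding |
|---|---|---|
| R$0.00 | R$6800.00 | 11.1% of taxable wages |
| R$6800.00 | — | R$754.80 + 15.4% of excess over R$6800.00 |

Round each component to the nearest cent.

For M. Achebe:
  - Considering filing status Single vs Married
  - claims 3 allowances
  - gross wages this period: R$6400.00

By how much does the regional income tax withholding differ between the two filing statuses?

Regional Income Tax (Single): taxable = R$6400.00 − 3×R$920.00 = R$3640.00
  11.2% × R$3640.00 = R$407.68
Regional Income Tax (Married): taxable = R$6400.00 − 3×R$920.00 = R$3640.00
  11.1% × R$3640.00 = R$404.04
Difference: |R$407.68 − R$404.04| = R$3.64 (higher under Single)

R$3.64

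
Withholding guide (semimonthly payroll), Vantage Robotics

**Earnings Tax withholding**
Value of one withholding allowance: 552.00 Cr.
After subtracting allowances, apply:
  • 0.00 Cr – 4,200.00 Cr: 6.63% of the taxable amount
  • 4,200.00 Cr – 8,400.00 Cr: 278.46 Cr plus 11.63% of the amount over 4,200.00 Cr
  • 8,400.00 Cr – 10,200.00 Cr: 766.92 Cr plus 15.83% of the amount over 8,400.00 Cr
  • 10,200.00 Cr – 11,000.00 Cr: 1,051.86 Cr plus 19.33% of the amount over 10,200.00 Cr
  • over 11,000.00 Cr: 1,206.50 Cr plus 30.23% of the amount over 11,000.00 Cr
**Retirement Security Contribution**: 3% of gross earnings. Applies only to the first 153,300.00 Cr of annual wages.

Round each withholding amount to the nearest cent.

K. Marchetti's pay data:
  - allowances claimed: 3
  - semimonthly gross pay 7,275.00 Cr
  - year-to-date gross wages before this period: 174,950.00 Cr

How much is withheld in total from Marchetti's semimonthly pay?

Earnings Tax: taxable = 7,275.00 Cr − 3×552.00 Cr = 5,619.00 Cr
  278.46 Cr + 11.63% × (5,619.00 Cr − 4,200.00 Cr) = 278.46 Cr + 11.63% × 1,419.00 Cr = 443.49 Cr
Retirement Security Contribution: YTD 174,950.00 Cr ≥ cap 153,300.00 Cr → 0.00 Cr
Total: 443.49 Cr + 0.00 Cr = 443.49 Cr

443.49 Cr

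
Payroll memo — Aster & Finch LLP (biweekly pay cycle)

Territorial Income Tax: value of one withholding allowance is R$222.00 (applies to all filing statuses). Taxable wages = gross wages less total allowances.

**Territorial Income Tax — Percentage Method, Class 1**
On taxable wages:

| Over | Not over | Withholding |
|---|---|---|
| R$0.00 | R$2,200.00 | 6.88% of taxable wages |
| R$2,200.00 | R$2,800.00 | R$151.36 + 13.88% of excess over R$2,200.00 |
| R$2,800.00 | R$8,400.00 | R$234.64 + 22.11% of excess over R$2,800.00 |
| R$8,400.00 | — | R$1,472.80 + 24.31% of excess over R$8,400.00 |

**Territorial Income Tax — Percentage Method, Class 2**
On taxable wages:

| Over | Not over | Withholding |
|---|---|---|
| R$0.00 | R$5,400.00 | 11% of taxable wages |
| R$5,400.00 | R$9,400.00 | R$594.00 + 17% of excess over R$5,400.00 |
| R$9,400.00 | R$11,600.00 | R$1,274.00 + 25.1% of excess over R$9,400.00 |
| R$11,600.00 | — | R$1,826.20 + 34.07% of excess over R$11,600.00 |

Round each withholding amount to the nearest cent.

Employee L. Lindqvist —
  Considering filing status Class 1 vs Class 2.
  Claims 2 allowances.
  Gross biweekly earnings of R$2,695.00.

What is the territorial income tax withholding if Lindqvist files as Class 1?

R$158.44

Territorial Income Tax (Class 1): taxable = R$2,695.00 − 2×R$222.00 = R$2,251.00
  R$151.36 + 13.88% × (R$2,251.00 − R$2,200.00) = R$151.36 + 13.88% × R$51.00 = R$158.44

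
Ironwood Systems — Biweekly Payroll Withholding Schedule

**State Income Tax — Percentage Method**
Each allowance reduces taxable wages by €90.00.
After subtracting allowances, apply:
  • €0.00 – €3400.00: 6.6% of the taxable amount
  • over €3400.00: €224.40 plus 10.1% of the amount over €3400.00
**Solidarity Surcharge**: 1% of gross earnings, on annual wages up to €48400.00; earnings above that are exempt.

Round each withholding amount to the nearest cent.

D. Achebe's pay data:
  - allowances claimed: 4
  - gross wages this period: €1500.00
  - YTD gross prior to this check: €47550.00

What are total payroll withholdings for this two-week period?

€83.74

State Income Tax: taxable = €1500.00 − 4×€90.00 = €1140.00
  6.6% × €1140.00 = €75.24
Solidarity Surcharge: cap €48400.00 − YTD €47550.00 = €850.00 subject; 1% × €850.00 = €8.50
Total: €75.24 + €8.50 = €83.74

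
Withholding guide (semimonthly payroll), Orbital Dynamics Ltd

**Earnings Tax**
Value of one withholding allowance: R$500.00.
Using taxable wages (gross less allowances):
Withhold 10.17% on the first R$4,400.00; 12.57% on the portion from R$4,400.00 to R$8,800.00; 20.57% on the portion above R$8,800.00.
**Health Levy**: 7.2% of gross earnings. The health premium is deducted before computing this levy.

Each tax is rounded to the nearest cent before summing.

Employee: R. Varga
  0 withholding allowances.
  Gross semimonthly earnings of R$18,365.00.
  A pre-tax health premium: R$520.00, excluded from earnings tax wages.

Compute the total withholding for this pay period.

Earnings Tax: taxable = R$18,365.00 − R$520.00 = R$17,845.00
  R$1,000.56 + 20.57% × (R$17,845.00 − R$8,800.00) = R$1,000.56 + 20.57% × R$9,045.00 = R$2,861.12
Health Levy: 7.2% × R$17,845.00 = R$1,284.84
Total: R$2,861.12 + R$1,284.84 = R$4,145.96

R$4,145.96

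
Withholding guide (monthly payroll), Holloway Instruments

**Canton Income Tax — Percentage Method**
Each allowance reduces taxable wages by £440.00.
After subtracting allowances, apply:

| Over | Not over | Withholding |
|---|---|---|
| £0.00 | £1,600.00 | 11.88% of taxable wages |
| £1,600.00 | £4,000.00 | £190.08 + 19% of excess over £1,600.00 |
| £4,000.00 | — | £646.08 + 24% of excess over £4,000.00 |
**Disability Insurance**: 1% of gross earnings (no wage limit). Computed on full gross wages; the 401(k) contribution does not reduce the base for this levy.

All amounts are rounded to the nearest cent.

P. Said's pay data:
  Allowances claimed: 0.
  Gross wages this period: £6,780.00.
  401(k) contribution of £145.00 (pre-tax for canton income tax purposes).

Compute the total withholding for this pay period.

£1,346.28

Canton Income Tax: taxable = £6,780.00 − £145.00 = £6,635.00
  £646.08 + 24% × (£6,635.00 − £4,000.00) = £646.08 + 24% × £2,635.00 = £1,278.48
Disability Insurance: 1% × £6,780.00 = £67.80
Total: £1,278.48 + £67.80 = £1,346.28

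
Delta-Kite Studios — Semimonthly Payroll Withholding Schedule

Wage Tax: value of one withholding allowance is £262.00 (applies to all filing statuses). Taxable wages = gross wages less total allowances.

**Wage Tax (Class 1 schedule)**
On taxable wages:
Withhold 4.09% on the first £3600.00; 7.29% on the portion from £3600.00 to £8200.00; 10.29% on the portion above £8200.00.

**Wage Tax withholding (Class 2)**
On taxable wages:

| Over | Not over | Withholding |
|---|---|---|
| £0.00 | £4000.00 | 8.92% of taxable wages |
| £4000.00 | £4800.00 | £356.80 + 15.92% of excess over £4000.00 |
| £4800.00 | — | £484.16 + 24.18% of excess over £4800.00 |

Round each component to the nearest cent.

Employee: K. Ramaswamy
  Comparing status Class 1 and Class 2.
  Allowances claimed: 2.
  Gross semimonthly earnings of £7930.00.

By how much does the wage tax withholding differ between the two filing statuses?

£689.59

Wage Tax (Class 1): taxable = £7930.00 − 2×£262.00 = £7406.00
  £147.24 + 7.29% × (£7406.00 − £3600.00) = £147.24 + 7.29% × £3806.00 = £424.70
Wage Tax (Class 2): taxable = £7930.00 − 2×£262.00 = £7406.00
  £484.16 + 24.18% × (£7406.00 − £4800.00) = £484.16 + 24.18% × £2606.00 = £1114.29
Difference: |£424.70 − £1114.29| = £689.59 (higher under Class 2)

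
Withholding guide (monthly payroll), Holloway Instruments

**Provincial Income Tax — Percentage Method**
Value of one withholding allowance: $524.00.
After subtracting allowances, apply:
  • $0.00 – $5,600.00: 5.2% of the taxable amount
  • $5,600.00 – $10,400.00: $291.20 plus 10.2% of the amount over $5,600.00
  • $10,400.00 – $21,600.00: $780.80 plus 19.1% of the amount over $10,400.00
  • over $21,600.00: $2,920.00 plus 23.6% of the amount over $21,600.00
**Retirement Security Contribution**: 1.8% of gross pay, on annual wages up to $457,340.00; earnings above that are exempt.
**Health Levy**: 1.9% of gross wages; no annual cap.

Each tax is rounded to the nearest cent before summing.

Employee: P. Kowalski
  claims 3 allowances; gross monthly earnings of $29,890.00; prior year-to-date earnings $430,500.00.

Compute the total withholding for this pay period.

$5,556.48

Provincial Income Tax: taxable = $29,890.00 − 3×$524.00 = $28,318.00
  $2,920.00 + 23.6% × ($28,318.00 − $21,600.00) = $2,920.00 + 23.6% × $6,718.00 = $4,505.45
Retirement Security Contribution: cap $457,340.00 − YTD $430,500.00 = $26,840.00 subject; 1.8% × $26,840.00 = $483.12
Health Levy: 1.9% × $29,890.00 = $567.91
Total: $4,505.45 + $483.12 + $567.91 = $5,556.48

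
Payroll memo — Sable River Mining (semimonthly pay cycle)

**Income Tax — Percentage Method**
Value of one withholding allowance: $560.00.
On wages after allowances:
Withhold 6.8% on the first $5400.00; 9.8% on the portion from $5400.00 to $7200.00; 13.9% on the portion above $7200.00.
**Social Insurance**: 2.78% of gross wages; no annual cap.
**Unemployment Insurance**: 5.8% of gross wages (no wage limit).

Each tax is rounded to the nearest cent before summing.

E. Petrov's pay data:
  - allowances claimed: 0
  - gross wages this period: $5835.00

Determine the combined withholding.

Income Tax: taxable = $5835.00
  $367.20 + 9.8% × ($5835.00 − $5400.00) = $367.20 + 9.8% × $435.00 = $409.83
Social Insurance: 2.78% × $5835.00 = $162.21
Unemployment Insurance: 5.8% × $5835.00 = $338.43
Total: $409.83 + $162.21 + $338.43 = $910.47

$910.47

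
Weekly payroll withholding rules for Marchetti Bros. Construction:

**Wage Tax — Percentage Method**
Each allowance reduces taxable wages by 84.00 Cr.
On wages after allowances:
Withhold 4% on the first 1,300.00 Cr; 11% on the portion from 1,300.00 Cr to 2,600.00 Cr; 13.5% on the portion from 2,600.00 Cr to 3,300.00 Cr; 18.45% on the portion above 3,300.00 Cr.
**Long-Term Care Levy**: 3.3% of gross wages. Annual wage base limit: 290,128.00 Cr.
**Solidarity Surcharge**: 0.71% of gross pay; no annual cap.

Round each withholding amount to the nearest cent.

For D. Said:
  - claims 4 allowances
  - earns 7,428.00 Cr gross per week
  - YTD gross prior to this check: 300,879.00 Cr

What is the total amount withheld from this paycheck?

1,041.86 Cr

Wage Tax: taxable = 7,428.00 Cr − 4×84.00 Cr = 7,092.00 Cr
  289.50 Cr + 18.45% × (7,092.00 Cr − 3,300.00 Cr) = 289.50 Cr + 18.45% × 3,792.00 Cr = 989.12 Cr
Long-Term Care Levy: YTD 300,879.00 Cr ≥ cap 290,128.00 Cr → 0.00 Cr
Solidarity Surcharge: 0.71% × 7,428.00 Cr = 52.74 Cr
Total: 989.12 Cr + 0.00 Cr + 52.74 Cr = 1,041.86 Cr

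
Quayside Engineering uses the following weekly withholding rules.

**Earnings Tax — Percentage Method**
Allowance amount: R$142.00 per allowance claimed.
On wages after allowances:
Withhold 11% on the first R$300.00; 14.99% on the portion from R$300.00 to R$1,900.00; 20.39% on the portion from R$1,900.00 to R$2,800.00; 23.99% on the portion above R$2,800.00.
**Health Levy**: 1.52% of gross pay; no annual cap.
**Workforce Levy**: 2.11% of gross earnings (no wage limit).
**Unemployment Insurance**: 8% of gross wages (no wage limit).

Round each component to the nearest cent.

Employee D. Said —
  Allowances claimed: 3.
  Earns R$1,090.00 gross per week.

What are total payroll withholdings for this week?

Earnings Tax: taxable = R$1,090.00 − 3×R$142.00 = R$664.00
  R$33.00 + 14.99% × (R$664.00 − R$300.00) = R$33.00 + 14.99% × R$364.00 = R$87.56
Health Levy: 1.52% × R$1,090.00 = R$16.57
Workforce Levy: 2.11% × R$1,090.00 = R$23.00
Unemployment Insurance: 8% × R$1,090.00 = R$87.20
Total: R$87.56 + R$16.57 + R$23.00 + R$87.20 = R$214.33

R$214.33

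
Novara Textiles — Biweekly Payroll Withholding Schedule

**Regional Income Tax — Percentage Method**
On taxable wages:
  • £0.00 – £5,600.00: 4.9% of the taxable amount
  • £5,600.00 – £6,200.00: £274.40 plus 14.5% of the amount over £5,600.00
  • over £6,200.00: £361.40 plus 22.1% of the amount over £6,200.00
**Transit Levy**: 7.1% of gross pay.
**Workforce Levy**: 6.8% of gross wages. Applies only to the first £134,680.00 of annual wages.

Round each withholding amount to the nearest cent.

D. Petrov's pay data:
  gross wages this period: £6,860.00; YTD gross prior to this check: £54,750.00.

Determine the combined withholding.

Regional Income Tax: taxable = £6,860.00
  £361.40 + 22.1% × (£6,860.00 − £6,200.00) = £361.40 + 22.1% × £660.00 = £507.26
Transit Levy: 7.1% × £6,860.00 = £487.06
Workforce Levy: 6.8% × £6,860.00 = £466.48
Total: £507.26 + £487.06 + £466.48 = £1,460.80

£1,460.80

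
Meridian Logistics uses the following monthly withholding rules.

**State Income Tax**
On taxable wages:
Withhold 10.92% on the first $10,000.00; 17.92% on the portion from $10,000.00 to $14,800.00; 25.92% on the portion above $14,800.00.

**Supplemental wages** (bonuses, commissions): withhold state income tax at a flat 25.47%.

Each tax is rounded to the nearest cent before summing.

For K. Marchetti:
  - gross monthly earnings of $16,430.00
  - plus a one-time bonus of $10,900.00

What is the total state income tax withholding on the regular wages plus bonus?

State Income Tax: taxable = $16,430.00
  $1,952.16 + 25.92% × ($16,430.00 − $14,800.00) = $1,952.16 + 25.92% × $1,630.00 = $2,374.66
Supplemental (25.47% flat on bonus): 25.47% × $10,900.00 = $2,776.23
Total state income tax: $2,374.66 + $2,776.23 = $5,150.89

$5,150.89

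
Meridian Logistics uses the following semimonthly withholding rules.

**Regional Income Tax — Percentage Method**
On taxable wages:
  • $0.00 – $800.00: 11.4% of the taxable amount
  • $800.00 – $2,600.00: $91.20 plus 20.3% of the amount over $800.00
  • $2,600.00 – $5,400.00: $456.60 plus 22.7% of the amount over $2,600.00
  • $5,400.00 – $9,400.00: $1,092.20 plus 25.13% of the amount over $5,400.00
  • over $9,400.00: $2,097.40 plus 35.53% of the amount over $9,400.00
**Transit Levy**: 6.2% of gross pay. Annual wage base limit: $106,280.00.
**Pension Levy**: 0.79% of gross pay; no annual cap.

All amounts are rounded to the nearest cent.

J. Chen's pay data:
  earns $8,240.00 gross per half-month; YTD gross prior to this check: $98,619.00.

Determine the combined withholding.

$2,345.97

Regional Income Tax: taxable = $8,240.00
  $1,092.20 + 25.13% × ($8,240.00 − $5,400.00) = $1,092.20 + 25.13% × $2,840.00 = $1,805.89
Transit Levy: cap $106,280.00 − YTD $98,619.00 = $7,661.00 subject; 6.2% × $7,661.00 = $474.98
Pension Levy: 0.79% × $8,240.00 = $65.10
Total: $1,805.89 + $474.98 + $65.10 = $2,345.97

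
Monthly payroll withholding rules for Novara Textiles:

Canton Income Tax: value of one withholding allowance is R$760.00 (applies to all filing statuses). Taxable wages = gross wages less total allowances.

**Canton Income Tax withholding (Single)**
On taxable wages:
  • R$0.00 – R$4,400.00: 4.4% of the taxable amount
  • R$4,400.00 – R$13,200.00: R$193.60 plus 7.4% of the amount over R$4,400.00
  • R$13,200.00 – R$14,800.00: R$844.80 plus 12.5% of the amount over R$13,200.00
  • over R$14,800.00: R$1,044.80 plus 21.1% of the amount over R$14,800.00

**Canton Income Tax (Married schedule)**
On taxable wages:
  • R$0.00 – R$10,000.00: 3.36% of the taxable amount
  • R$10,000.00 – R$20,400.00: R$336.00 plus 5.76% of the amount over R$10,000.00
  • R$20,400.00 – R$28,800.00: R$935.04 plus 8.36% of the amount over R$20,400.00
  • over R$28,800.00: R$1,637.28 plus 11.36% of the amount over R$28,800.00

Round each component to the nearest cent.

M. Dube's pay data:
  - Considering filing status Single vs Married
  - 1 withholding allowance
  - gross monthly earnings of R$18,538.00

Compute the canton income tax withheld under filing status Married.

Canton Income Tax (Married): taxable = R$18,538.00 − 1×R$760.00 = R$17,778.00
  R$336.00 + 5.76% × (R$17,778.00 − R$10,000.00) = R$336.00 + 5.76% × R$7,778.00 = R$784.01

R$784.01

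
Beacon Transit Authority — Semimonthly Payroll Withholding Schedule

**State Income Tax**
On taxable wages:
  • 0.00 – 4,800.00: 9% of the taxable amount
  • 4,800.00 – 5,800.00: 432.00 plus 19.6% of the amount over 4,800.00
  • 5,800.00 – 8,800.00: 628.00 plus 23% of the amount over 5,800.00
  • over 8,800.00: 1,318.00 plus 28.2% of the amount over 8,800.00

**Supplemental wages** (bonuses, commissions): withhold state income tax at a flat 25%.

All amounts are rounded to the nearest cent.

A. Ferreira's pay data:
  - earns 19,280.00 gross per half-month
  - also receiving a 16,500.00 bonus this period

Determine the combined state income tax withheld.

8,398.36

State Income Tax: taxable = 19,280.00
  1,318.00 + 28.2% × (19,280.00 − 8,800.00) = 1,318.00 + 28.2% × 10,480.00 = 4,273.36
Supplemental (25% flat on bonus): 25% × 16,500.00 = 4,125.00
Total state income tax: 4,273.36 + 4,125.00 = 8,398.36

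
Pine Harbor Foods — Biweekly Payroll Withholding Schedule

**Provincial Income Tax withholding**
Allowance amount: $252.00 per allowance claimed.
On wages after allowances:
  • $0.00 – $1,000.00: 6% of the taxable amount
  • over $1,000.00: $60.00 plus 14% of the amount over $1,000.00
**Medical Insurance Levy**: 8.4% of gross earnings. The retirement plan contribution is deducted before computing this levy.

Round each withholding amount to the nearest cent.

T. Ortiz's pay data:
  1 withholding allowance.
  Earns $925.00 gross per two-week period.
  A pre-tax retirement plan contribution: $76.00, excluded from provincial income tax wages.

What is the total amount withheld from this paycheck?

Provincial Income Tax: taxable = $925.00 − $76.00 − 1×$252.00 = $597.00
  6% × $597.00 = $35.82
Medical Insurance Levy: 8.4% × $849.00 = $71.32
Total: $35.82 + $71.32 = $107.14

$107.14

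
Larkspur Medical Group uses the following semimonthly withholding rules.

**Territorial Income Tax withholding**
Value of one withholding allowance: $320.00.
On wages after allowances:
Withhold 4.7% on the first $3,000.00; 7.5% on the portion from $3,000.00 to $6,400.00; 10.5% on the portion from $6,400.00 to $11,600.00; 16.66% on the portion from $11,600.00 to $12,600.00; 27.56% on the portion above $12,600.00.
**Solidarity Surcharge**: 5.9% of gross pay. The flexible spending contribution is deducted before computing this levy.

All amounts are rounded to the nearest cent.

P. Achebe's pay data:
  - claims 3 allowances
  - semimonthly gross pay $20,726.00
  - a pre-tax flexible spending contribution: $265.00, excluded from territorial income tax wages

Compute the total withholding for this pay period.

Territorial Income Tax: taxable = $20,726.00 − $265.00 − 3×$320.00 = $19,501.00
  $1,108.60 + 27.56% × ($19,501.00 − $12,600.00) = $1,108.60 + 27.56% × $6,901.00 = $3,010.52
Solidarity Surcharge: 5.9% × $20,461.00 = $1,207.20
Total: $3,010.52 + $1,207.20 = $4,217.72

$4,217.72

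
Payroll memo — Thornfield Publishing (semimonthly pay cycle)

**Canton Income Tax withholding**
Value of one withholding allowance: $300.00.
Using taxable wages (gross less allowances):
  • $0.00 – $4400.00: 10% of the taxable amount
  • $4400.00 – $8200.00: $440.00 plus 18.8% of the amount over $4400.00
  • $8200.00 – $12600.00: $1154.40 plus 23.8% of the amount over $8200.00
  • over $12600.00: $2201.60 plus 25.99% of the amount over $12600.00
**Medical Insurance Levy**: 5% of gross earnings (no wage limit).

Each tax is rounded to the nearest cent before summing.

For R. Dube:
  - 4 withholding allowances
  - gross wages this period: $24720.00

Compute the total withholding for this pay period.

$6275.71

Canton Income Tax: taxable = $24720.00 − 4×$300.00 = $23520.00
  $2201.60 + 25.99% × ($23520.00 − $12600.00) = $2201.60 + 25.99% × $10920.00 = $5039.71
Medical Insurance Levy: 5% × $24720.00 = $1236.00
Total: $5039.71 + $1236.00 = $6275.71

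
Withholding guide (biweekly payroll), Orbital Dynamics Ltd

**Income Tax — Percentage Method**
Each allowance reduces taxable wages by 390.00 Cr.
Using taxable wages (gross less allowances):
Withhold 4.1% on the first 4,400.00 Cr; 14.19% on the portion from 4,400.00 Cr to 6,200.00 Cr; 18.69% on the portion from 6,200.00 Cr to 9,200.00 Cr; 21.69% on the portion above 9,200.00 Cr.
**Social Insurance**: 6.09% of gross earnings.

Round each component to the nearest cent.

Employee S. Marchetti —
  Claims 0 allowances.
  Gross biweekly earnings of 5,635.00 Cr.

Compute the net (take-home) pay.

Income Tax: taxable = 5,635.00 Cr
  180.40 Cr + 14.19% × (5,635.00 Cr − 4,400.00 Cr) = 180.40 Cr + 14.19% × 1,235.00 Cr = 355.65 Cr
Social Insurance: 6.09% × 5,635.00 Cr = 343.17 Cr
Total withheld: 355.65 Cr + 343.17 Cr = 698.82 Cr
Net pay: 5,635.00 Cr − 698.82 Cr = 4,936.18 Cr

4,936.18 Cr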